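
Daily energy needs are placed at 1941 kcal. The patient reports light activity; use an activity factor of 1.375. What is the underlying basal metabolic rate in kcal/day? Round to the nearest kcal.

1412 kcal/day

BMR = TEE ÷ activity factor = 1941 ÷ 1.375 = 1411.6364 kcal/day.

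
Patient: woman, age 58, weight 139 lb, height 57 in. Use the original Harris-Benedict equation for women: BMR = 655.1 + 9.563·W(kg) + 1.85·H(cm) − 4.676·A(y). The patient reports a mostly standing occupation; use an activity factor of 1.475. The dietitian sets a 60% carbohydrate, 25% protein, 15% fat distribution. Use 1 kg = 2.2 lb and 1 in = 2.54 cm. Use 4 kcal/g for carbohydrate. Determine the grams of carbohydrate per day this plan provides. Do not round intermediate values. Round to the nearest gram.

Convert to metric: weight = 139 ÷ 2.2 = 63.1818 kg; height = 57 × 2.54 = 144.78 cm.
Harris-Benedict: BMR = 655.1 + 9.563(63.1818) + 1.85(144.78) − 4.676(58) = 1255.9427 kcal/day.
TEE = 1255.9427 × 1.475 = 1852.5155 kcal/day.
Carbohydrate energy = 60% × 1852.5155 = 1111.5093 kcal.
Carbohydrate = 1111.5093 ÷ 4 kcal/g = 277.8773 g.

278 g/day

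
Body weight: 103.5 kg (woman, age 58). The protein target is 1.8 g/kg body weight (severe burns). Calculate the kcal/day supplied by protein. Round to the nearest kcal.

745 kcal/day

Protein = 1.8 g/kg × 103.5 kg = 186.3 g/day.
Protein energy = 186.3 g × 4 kcal/g = 745.2 kcal/day.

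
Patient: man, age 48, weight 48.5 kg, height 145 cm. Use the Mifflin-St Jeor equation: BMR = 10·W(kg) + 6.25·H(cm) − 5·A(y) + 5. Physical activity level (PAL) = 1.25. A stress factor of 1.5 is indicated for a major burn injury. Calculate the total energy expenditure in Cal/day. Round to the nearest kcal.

2168 Cal/day

Mifflin-St Jeor (male): BMR = 10(48.5) + 6.25(145) − 5(48) + 5 = 485 + 906.25 − 240 + 5 = 1156.25 kcal/day.
TEE = BMR × activity factor = 1156.25 × 1.25 = 1445.3125 kcal/day.
Apply stress factor: 1445.3125 × 1.5 = 2167.9688 kcal/day.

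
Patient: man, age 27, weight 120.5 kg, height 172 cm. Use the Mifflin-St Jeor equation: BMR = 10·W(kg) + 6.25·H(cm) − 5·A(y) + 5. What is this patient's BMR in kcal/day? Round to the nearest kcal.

Mifflin-St Jeor (male): BMR = 10(120.5) + 6.25(172) − 5(27) + 5 = 1205 + 1075 − 135 + 5 = 2150 kcal/day.

2150 kcal/day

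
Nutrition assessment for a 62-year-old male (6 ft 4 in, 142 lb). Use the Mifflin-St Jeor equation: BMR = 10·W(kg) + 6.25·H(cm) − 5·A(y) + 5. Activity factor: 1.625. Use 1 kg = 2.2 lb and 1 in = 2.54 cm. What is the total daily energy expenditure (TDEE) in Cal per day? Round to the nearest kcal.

Convert to metric: weight = 142 ÷ 2.2 = 64.5455 kg; height = (6×12 + 4) × 2.54 = 76 × 2.54 = 193.04 cm.
Mifflin-St Jeor (male): BMR = 10(64.5455) + 6.25(193.04) − 5(62) + 5 = 645.4545 + 1206.5 − 310 + 5 = 1546.9545 kcal/day.
TEE = BMR × activity factor = 1546.9545 × 1.625 = 2513.8011 kcal/day.

2514 Cal per day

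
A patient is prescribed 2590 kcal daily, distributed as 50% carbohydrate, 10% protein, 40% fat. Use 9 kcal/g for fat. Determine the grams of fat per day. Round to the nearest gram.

Fat energy = 40% × 2590 = 1036 kcal.
At 9 kcal/g: 1036 ÷ 9 = 115.1111 g.

115 g/day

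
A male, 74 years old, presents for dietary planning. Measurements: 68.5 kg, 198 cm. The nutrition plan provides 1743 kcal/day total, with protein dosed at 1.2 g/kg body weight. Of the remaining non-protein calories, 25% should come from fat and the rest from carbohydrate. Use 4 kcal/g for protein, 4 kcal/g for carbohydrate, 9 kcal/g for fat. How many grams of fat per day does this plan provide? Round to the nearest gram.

Protein = 1.2 × 68.5 = 82.2 g → 82.2 × 4 = 328.8 kcal.
Non-protein calories = 1743 − 328.8 = 1414.2 kcal.
Fat: 25% × 1414.2 = 353.55 kcal; carbohydrate: 1060.65 kcal.
Fat: 353.55 kcal ÷ 9 kcal/g = 39.2833 g.

39 g/day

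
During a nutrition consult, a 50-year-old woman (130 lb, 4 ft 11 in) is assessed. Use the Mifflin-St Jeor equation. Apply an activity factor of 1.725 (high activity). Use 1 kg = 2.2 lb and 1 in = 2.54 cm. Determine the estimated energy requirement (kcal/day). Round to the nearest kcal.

Convert to metric: weight = 130 ÷ 2.2 = 59.0909 kg; height = (4×12 + 11) × 2.54 = 59 × 2.54 = 149.86 cm.
Mifflin-St Jeor (female): BMR = 10(59.0909) + 6.25(149.86) − 5(50) − 161 = 590.9091 + 936.625 − 250 − 161 = 1116.5341 kcal/day.
TEE = BMR × activity factor = 1116.5341 × 1.725 = 1926.0213 kcal/day.

1926 kcal/day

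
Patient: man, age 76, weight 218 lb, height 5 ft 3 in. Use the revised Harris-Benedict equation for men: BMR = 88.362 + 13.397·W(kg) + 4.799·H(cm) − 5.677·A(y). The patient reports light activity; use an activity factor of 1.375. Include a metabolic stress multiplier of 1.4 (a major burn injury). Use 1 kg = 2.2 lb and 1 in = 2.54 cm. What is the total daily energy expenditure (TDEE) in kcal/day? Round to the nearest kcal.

Convert to metric: weight = 218 ÷ 2.2 = 99.0909 kg; height = (5×12 + 3) × 2.54 = 63 × 2.54 = 160.02 cm.
Harris-Benedict: BMR = 88.362 + 13.397(99.0909) + 4.799(160.02) − 5.677(76) = 1752.3669 kcal/day.
TEE = BMR × activity factor = 1752.3669 × 1.375 = 2409.5045 kcal/day.
Apply stress factor: 2409.5045 × 1.4 = 3373.3063 kcal/day.

3373 kcal/day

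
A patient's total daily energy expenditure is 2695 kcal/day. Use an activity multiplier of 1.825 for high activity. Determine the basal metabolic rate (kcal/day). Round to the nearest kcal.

1477 kcal/day

BMR = TEE ÷ activity factor = 2695 ÷ 1.825 = 1476.7123 kcal/day.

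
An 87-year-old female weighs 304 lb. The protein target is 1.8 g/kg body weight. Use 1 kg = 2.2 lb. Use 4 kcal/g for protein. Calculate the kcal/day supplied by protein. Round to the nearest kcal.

Weight in kg = 304 ÷ 2.2 = 138.1818 kg.
Protein = 1.8 g/kg × 138.1818 kg = 248.7273 g/day.
Protein energy = 248.7273 g × 4 kcal/g = 994.9091 kcal/day.

995 kcal/day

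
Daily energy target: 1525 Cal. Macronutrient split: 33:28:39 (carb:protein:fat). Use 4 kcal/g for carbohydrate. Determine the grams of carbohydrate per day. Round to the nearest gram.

126 g/day

Carbohydrate energy = 33% × 1525 = 503.25 kcal.
At 4 kcal/g: 503.25 ÷ 4 = 125.8125 g.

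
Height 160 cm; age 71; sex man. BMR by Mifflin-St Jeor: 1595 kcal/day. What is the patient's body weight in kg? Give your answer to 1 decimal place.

94.5 kg

1595 = 10·W + 6.25(160) − 5(71) + 5
10·W = 1595 − 650 = 945, so W = 94.5 kg.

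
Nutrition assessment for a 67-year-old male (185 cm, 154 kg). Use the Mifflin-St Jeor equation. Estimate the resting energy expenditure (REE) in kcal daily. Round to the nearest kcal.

Mifflin-St Jeor (male): BMR = 10(154) + 6.25(185) − 5(67) + 5 = 1540 + 1156.25 − 335 + 5 = 2366.25 kcal/day.

2366 kcal daily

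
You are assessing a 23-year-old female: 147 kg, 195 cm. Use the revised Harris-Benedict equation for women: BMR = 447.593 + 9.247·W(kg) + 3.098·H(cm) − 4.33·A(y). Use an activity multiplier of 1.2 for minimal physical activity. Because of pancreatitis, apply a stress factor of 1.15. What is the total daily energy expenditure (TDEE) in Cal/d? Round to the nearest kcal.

3190 Cal/d

Harris-Benedict: BMR = 447.593 + 9.247(147) + 3.098(195) − 4.33(23) = 2311.422 kcal/day.
TEE = BMR × activity factor = 2311.422 × 1.2 = 2773.7064 kcal/day.
Apply stress factor: 2773.7064 × 1.15 = 3189.7624 kcal/day.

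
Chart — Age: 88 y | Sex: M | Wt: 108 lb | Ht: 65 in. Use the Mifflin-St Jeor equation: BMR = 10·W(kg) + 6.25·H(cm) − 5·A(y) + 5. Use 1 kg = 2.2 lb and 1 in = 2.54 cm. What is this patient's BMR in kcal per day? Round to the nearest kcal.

Convert to metric: weight = 108 ÷ 2.2 = 49.0909 kg; height = 65 × 2.54 = 165.1 cm.
Mifflin-St Jeor (male): BMR = 10(49.0909) + 6.25(165.1) − 5(88) + 5 = 490.9091 + 1031.875 − 440 + 5 = 1087.7841 kcal/day.

1088 kcal per day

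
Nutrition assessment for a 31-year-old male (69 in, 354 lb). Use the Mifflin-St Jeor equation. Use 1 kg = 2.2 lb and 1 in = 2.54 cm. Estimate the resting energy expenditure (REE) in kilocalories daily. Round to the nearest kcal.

Convert to metric: weight = 354 ÷ 2.2 = 160.9091 kg; height = 69 × 2.54 = 175.26 cm.
Mifflin-St Jeor (male): BMR = 10(160.9091) + 6.25(175.26) − 5(31) + 5 = 1609.0909 + 1095.375 − 155 + 5 = 2554.4659 kcal/day.

2554 kilocalories daily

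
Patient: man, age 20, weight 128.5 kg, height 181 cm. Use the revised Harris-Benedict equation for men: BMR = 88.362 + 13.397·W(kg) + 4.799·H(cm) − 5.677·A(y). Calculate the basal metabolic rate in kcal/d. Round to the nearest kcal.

Harris-Benedict: BMR = 88.362 + 13.397(128.5) + 4.799(181) − 5.677(20) = 2564.9555 kcal/day.

2565 kcal/d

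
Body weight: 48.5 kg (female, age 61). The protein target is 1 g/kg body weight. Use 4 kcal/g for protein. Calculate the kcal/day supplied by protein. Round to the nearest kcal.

194 kcal/day

Protein = 1 g/kg × 48.5 kg = 48.5 g/day.
Protein energy = 48.5 g × 4 kcal/g = 194 kcal/day.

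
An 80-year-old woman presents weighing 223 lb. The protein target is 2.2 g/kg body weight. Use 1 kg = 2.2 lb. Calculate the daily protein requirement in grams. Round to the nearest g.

223 g/day

Weight in kg = 223 ÷ 2.2 = 101.3636 kg.
Protein = 2.2 g/kg × 101.3636 kg = 223 g/day.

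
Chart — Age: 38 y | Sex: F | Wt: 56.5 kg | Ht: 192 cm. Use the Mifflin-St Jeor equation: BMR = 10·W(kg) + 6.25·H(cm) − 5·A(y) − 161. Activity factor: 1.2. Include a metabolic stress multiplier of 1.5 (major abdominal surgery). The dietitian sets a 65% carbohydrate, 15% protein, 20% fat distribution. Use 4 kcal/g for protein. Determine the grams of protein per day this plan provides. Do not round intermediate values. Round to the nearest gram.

Mifflin-St Jeor (female): BMR = 10(56.5) + 6.25(192) − 5(38) − 161 = 565 + 1200 − 190 − 161 = 1414 kcal/day.
TEE = 1414 × 1.2 = 1696.8 kcal/day.
With stress factor 1.5: 1696.8 × 1.5 = 2545.2 kcal/day.
Protein energy = 15% × 2545.2 = 381.78 kcal.
Protein = 381.78 ÷ 4 kcal/g = 95.445 g.

95 g/day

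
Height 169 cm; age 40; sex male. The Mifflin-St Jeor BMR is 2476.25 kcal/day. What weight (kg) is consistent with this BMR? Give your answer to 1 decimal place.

2476.25 = 10·W + 6.25(169) − 5(40) + 5
10·W = 2476.25 − 861.25 = 1615, so W = 161.5 kg.

161.5 kg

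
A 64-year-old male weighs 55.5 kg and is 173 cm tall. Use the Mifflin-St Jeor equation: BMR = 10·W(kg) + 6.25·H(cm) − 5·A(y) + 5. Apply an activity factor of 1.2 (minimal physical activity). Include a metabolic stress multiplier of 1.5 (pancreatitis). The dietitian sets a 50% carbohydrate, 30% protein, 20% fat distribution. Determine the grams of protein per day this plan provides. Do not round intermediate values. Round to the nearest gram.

Mifflin-St Jeor (male): BMR = 10(55.5) + 6.25(173) − 5(64) + 5 = 555 + 1081.25 − 320 + 5 = 1321.25 kcal/day.
TEE = 1321.25 × 1.2 = 1585.5 kcal/day.
With stress factor 1.5: 1585.5 × 1.5 = 2378.25 kcal/day.
Protein energy = 30% × 2378.25 = 713.475 kcal.
Protein = 713.475 ÷ 4 kcal/g = 178.3688 g.

178 g/day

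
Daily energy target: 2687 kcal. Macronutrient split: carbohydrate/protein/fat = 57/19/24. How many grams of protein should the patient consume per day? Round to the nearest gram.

Protein energy = 19% × 2687 = 510.53 kcal.
At 4 kcal/g: 510.53 ÷ 4 = 127.6325 g.

128 g/day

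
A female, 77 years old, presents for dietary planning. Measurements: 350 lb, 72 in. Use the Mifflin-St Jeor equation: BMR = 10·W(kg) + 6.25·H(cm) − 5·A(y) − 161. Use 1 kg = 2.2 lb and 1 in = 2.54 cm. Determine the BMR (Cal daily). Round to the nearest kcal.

Convert to metric: weight = 350 ÷ 2.2 = 159.0909 kg; height = 72 × 2.54 = 182.88 cm.
Mifflin-St Jeor (female): BMR = 10(159.0909) + 6.25(182.88) − 5(77) − 161 = 1590.9091 + 1143 − 385 − 161 = 2187.9091 kcal/day.

2188 Cal daily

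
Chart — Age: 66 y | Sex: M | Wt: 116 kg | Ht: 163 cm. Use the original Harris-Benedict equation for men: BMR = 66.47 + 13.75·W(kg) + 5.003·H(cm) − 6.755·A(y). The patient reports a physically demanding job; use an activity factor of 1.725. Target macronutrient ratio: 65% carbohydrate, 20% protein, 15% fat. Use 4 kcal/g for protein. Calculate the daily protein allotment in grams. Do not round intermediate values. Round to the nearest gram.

175 g/day

Harris-Benedict: BMR = 66.47 + 13.75(116) + 5.003(163) − 6.755(66) = 2031.129 kcal/day.
TEE = 2031.129 × 1.725 = 3503.6975 kcal/day.
Protein energy = 20% × 3503.6975 = 700.7395 kcal.
Protein = 700.7395 ÷ 4 kcal/g = 175.1849 g.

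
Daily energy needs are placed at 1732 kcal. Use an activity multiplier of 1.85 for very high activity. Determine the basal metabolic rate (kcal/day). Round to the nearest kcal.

936 kcal/day

BMR = TEE ÷ activity factor = 1732 ÷ 1.85 = 936.2162 kcal/day.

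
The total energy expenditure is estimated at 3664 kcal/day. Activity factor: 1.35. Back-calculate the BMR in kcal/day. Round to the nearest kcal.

BMR = TEE ÷ activity factor = 3664 ÷ 1.35 = 2714.0741 kcal/day.

2714 kcal/day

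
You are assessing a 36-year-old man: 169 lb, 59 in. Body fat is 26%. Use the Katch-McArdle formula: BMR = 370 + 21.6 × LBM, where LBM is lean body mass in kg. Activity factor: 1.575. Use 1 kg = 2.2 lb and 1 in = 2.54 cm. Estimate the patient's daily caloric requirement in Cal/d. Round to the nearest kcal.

Convert to metric: weight = 169 ÷ 2.2 = 76.8182 kg; height = 59 × 2.54 = 149.86 cm.
LBM = 76.8182 × (1 − 0.26) = 56.8455 kg. Katch-McArdle: BMR = 370 + 21.6 × 56.8455 = 1597.8618 kcal/day.
TEE = BMR × activity factor = 1597.8618 × 1.575 = 2516.6324 kcal/day.

2517 Cal/d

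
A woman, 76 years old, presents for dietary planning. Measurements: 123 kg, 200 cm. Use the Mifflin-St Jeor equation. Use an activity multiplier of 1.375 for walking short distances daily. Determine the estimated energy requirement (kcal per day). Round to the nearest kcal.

Mifflin-St Jeor (female): BMR = 10(123) + 6.25(200) − 5(76) − 161 = 1230 + 1250 − 380 − 161 = 1939 kcal/day.
TEE = BMR × activity factor = 1939 × 1.375 = 2666.125 kcal/day.

2666 kcal per day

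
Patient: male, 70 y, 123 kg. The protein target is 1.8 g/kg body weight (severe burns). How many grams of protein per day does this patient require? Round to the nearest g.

221 g/day

Protein = 1.8 g/kg × 123 kg = 221.4 g/day.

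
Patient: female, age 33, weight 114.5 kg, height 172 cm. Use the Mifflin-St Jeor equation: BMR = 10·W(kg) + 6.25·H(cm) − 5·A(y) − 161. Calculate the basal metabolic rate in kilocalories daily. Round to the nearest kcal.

1894 kilocalories daily

Mifflin-St Jeor (female): BMR = 10(114.5) + 6.25(172) − 5(33) − 161 = 1145 + 1075 − 165 − 161 = 1894 kcal/day.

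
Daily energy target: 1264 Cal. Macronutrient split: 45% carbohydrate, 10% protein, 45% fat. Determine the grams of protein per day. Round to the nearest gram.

32 g/day

Protein energy = 10% × 1264 = 126.4 kcal.
At 4 kcal/g: 126.4 ÷ 4 = 31.6 g.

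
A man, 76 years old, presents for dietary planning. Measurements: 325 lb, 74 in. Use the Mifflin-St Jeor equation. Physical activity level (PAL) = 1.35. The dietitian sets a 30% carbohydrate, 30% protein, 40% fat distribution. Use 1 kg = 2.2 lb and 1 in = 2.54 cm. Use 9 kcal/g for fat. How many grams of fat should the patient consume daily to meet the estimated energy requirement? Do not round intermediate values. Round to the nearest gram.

137 g/day

Convert to metric: weight = 325 ÷ 2.2 = 147.7273 kg; height = 74 × 2.54 = 187.96 cm.
Mifflin-St Jeor (male): BMR = 10(147.7273) + 6.25(187.96) − 5(76) + 5 = 1477.2727 + 1174.75 − 380 + 5 = 2277.0227 kcal/day.
TEE = 2277.0227 × 1.35 = 3073.9807 kcal/day.
Fat energy = 40% × 3073.9807 = 1229.5923 kcal.
Fat = 1229.5923 ÷ 9 kcal/g = 136.6214 g.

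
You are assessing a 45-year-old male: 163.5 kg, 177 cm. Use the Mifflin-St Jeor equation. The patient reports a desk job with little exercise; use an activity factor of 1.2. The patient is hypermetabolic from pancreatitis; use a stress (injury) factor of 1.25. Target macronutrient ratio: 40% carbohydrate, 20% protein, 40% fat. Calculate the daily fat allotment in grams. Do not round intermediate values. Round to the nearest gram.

168 g/day

Mifflin-St Jeor (male): BMR = 10(163.5) + 6.25(177) − 5(45) + 5 = 1635 + 1106.25 − 225 + 5 = 2521.25 kcal/day.
TEE = 2521.25 × 1.2 = 3025.5 kcal/day.
With stress factor 1.25: 3025.5 × 1.25 = 3781.875 kcal/day.
Fat energy = 40% × 3781.875 = 1512.75 kcal.
Fat = 1512.75 ÷ 9 kcal/g = 168.0833 g.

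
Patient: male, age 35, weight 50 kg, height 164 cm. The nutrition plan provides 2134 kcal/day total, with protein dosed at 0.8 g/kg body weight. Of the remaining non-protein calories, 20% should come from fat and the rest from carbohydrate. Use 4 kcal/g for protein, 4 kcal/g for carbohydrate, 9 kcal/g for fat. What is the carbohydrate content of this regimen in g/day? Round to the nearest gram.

395 g/day

Protein = 0.8 × 50 = 40 g → 40 × 4 = 160 kcal.
Non-protein calories = 2134 − 160 = 1974 kcal.
Fat: 20% × 1974 = 394.8 kcal; carbohydrate: 1579.2 kcal.
Carbohydrate: 1579.2 kcal ÷ 4 kcal/g = 394.8 g.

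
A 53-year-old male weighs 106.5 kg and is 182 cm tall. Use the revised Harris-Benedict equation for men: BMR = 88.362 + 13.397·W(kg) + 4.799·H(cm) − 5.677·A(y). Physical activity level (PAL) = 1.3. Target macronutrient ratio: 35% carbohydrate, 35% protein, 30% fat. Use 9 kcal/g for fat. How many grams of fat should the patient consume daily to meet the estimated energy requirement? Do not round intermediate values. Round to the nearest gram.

90 g/day

Harris-Benedict: BMR = 88.362 + 13.397(106.5) + 4.799(182) − 5.677(53) = 2087.6795 kcal/day.
TEE = 2087.6795 × 1.3 = 2713.9834 kcal/day.
Fat energy = 30% × 2713.9834 = 814.195 kcal.
Fat = 814.195 ÷ 9 kcal/g = 90.4661 g.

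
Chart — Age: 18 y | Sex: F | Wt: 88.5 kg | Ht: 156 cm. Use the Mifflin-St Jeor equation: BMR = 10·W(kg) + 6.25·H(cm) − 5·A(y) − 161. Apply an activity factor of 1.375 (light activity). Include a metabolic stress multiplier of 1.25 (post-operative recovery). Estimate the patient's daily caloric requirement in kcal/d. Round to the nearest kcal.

Mifflin-St Jeor (female): BMR = 10(88.5) + 6.25(156) − 5(18) − 161 = 885 + 975 − 90 − 161 = 1609 kcal/day.
TEE = BMR × activity factor = 1609 × 1.375 = 2212.375 kcal/day.
Apply stress factor: 2212.375 × 1.25 = 2765.4688 kcal/day.

2765 kcal/d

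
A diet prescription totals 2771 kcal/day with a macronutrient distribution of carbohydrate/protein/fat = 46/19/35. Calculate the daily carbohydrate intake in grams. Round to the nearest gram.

Carbohydrate energy = 46% × 2771 = 1274.66 kcal.
At 4 kcal/g: 1274.66 ÷ 4 = 318.665 g.

319 g/day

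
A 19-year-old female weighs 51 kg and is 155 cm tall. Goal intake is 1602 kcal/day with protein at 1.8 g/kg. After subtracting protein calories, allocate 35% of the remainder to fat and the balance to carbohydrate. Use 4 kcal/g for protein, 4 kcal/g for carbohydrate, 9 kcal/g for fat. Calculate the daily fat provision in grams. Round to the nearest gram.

48 g/day

Protein = 1.8 × 51 = 91.8 g → 91.8 × 4 = 367.2 kcal.
Non-protein calories = 1602 − 367.2 = 1234.8 kcal.
Fat: 35% × 1234.8 = 432.18 kcal; carbohydrate: 802.62 kcal.
Fat: 432.18 kcal ÷ 9 kcal/g = 48.02 g.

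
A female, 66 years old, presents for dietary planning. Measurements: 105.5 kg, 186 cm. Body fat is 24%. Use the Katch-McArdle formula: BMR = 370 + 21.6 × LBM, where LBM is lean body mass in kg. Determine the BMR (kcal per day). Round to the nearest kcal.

LBM = 105.5 × (1 − 0.24) = 80.18 kg. Katch-McArdle: BMR = 370 + 21.6 × 80.18 = 2101.888 kcal/day.

2102 kcal per day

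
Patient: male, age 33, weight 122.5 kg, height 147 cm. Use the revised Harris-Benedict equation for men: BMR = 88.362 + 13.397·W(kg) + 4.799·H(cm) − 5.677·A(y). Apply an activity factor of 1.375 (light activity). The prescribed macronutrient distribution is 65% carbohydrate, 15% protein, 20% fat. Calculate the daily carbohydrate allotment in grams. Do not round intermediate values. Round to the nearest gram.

502 g/day

Harris-Benedict: BMR = 88.362 + 13.397(122.5) + 4.799(147) − 5.677(33) = 2247.6065 kcal/day.
TEE = 2247.6065 × 1.375 = 3090.4589 kcal/day.
Carbohydrate energy = 65% × 3090.4589 = 2008.7983 kcal.
Carbohydrate = 2008.7983 ÷ 4 kcal/g = 502.1996 g.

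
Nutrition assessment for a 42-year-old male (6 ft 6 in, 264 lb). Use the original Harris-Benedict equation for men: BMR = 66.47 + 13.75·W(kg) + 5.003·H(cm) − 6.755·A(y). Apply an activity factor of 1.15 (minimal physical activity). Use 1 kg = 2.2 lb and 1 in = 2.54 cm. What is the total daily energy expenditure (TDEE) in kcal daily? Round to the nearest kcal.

2788 kcal daily

Convert to metric: weight = 264 ÷ 2.2 = 120 kg; height = (6×12 + 6) × 2.54 = 78 × 2.54 = 198.12 cm.
Harris-Benedict: BMR = 66.47 + 13.75(120) + 5.003(198.12) − 6.755(42) = 2423.9544 kcal/day.
TEE = BMR × activity factor = 2423.9544 × 1.15 = 2787.5475 kcal/day.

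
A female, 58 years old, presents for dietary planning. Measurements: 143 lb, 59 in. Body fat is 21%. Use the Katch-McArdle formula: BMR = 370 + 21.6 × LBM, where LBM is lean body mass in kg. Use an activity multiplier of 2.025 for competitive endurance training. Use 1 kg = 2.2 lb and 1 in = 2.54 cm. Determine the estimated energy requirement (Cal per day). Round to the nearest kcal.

2995 Cal per day

Convert to metric: weight = 143 ÷ 2.2 = 65 kg; height = 59 × 2.54 = 149.86 cm.
LBM = 65 × (1 − 0.21) = 51.35 kg. Katch-McArdle: BMR = 370 + 21.6 × 51.35 = 1479.16 kcal/day.
TEE = BMR × activity factor = 1479.16 × 2.025 = 2995.299 kcal/day.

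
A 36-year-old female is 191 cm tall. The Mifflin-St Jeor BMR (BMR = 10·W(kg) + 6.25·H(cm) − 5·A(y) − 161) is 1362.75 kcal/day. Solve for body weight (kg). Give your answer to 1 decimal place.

51.0 kg

1362.75 = 10·W + 6.25(191) − 5(36) − 161
10·W = 1362.75 − 852.75 = 510, so W = 51 kg.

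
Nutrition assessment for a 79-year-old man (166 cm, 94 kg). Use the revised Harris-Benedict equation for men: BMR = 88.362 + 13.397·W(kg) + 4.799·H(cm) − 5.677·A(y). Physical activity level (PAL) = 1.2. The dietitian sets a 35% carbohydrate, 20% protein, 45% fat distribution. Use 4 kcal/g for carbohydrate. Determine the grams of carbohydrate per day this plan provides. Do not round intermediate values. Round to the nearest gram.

178 g/day

Harris-Benedict: BMR = 88.362 + 13.397(94) + 4.799(166) − 5.677(79) = 1695.831 kcal/day.
TEE = 1695.831 × 1.2 = 2034.9972 kcal/day.
Carbohydrate energy = 35% × 2034.9972 = 712.249 kcal.
Carbohydrate = 712.249 ÷ 4 kcal/g = 178.0623 g.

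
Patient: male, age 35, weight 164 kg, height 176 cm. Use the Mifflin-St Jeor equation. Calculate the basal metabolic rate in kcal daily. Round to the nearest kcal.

2570 kcal daily

Mifflin-St Jeor (male): BMR = 10(164) + 6.25(176) − 5(35) + 5 = 1640 + 1100 − 175 + 5 = 2570 kcal/day.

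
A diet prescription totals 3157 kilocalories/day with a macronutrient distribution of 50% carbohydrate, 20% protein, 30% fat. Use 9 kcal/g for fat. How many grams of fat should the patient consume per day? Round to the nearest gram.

Fat energy = 30% × 3157 = 947.1 kcal.
At 9 kcal/g: 947.1 ÷ 9 = 105.2333 g.

105 g/day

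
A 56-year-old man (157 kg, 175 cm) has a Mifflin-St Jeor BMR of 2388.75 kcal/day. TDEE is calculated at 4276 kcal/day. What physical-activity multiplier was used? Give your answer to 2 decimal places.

1.79

Activity factor = TEE ÷ BMR = 4276 ÷ 2388.75 = 1.79.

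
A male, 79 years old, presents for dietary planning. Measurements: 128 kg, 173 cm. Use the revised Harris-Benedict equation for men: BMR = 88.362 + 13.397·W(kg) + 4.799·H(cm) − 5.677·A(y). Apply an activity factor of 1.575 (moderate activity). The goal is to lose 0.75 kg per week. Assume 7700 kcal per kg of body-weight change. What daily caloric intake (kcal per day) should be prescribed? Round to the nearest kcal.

2616 kcal per day

Harris-Benedict: BMR = 88.362 + 13.397(128) + 4.799(173) − 5.677(79) = 2184.922 kcal/day.
TEE = 2184.922 × 1.575 = 3441.2522 kcal/day.
Required daily deficit = 0.75 × 7700 ÷ 7 = 825 kcal/day.
Target intake = 3441.2522 − 825 = 2616.2522 kcal/day.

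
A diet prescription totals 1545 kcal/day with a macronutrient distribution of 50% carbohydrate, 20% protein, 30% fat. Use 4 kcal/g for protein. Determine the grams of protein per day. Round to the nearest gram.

77 g/day

Protein energy = 20% × 1545 = 309 kcal.
At 4 kcal/g: 309 ÷ 4 = 77.25 g.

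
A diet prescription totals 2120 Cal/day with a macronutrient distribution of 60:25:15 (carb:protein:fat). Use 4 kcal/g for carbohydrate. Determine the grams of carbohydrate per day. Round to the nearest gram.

Carbohydrate energy = 60% × 2120 = 1272 kcal.
At 4 kcal/g: 1272 ÷ 4 = 318 g.

318 g/day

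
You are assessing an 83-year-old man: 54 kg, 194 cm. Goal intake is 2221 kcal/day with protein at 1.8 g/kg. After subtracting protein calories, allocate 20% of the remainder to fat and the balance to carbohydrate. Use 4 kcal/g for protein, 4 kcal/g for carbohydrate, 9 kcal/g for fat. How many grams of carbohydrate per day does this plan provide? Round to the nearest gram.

366 g/day

Protein = 1.8 × 54 = 97.2 g → 97.2 × 4 = 388.8 kcal.
Non-protein calories = 2221 − 388.8 = 1832.2 kcal.
Fat: 20% × 1832.2 = 366.44 kcal; carbohydrate: 1465.76 kcal.
Carbohydrate: 1465.76 kcal ÷ 4 kcal/g = 366.44 g.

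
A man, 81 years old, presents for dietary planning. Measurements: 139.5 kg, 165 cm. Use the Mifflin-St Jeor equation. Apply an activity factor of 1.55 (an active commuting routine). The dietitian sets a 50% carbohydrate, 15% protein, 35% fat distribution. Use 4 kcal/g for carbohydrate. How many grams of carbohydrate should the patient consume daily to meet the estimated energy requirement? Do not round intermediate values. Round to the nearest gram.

393 g/day

Mifflin-St Jeor (male): BMR = 10(139.5) + 6.25(165) − 5(81) + 5 = 1395 + 1031.25 − 405 + 5 = 2026.25 kcal/day.
TEE = 2026.25 × 1.55 = 3140.6875 kcal/day.
Carbohydrate energy = 50% × 3140.6875 = 1570.3438 kcal.
Carbohydrate = 1570.3438 ÷ 4 kcal/g = 392.5859 g.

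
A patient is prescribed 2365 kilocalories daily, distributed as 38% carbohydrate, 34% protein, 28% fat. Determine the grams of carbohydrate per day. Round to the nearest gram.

225 g/day

Carbohydrate energy = 38% × 2365 = 898.7 kcal.
At 4 kcal/g: 898.7 ÷ 4 = 224.675 g.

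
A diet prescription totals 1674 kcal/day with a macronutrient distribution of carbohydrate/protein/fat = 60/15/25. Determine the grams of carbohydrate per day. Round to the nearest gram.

251 g/day

Carbohydrate energy = 60% × 1674 = 1004.4 kcal.
At 4 kcal/g: 1004.4 ÷ 4 = 251.1 g.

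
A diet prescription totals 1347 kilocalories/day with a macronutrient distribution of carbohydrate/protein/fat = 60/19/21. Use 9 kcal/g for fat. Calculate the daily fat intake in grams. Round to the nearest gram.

31 g/day

Fat energy = 21% × 1347 = 282.87 kcal.
At 9 kcal/g: 282.87 ÷ 9 = 31.43 g.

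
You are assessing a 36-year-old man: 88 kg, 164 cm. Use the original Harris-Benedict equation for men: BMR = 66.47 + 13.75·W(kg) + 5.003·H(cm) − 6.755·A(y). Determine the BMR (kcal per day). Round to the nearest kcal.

Harris-Benedict: BMR = 66.47 + 13.75(88) + 5.003(164) − 6.755(36) = 1853.782 kcal/day.

1854 kcal per day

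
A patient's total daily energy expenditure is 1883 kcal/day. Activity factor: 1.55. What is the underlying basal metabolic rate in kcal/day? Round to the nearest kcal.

1215 kcal/day

BMR = TEE ÷ activity factor = 1883 ÷ 1.55 = 1214.8387 kcal/day.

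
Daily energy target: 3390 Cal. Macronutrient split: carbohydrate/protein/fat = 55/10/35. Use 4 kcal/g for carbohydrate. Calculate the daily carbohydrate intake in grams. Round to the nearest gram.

Carbohydrate energy = 55% × 3390 = 1864.5 kcal.
At 4 kcal/g: 1864.5 ÷ 4 = 466.125 g.

466 g/day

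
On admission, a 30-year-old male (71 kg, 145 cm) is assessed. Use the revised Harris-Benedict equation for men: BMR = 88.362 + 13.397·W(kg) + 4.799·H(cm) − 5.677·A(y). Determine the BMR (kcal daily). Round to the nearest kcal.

Harris-Benedict: BMR = 88.362 + 13.397(71) + 4.799(145) − 5.677(30) = 1565.094 kcal/day.

1565 kcal daily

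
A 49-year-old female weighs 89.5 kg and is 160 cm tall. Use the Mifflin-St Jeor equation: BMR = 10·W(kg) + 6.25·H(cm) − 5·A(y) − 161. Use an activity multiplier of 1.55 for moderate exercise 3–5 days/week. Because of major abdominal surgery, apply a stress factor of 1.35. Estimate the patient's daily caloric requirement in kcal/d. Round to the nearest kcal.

3116 kcal/d

Mifflin-St Jeor (female): BMR = 10(89.5) + 6.25(160) − 5(49) − 161 = 895 + 1000 − 245 − 161 = 1489 kcal/day.
TEE = BMR × activity factor = 1489 × 1.55 = 2307.95 kcal/day.
Apply stress factor: 2307.95 × 1.35 = 3115.7325 kcal/day.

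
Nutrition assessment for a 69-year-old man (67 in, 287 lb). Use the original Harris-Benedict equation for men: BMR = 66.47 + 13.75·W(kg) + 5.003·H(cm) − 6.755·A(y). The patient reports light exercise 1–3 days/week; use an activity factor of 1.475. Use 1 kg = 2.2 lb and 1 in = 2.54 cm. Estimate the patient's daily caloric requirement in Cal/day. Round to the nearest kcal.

3312 Cal/day

Convert to metric: weight = 287 ÷ 2.2 = 130.4545 kg; height = 67 × 2.54 = 170.18 cm.
Harris-Benedict: BMR = 66.47 + 13.75(130.4545) + 5.003(170.18) − 6.755(69) = 2245.5355 kcal/day.
TEE = BMR × activity factor = 2245.5355 × 1.475 = 3312.1649 kcal/day.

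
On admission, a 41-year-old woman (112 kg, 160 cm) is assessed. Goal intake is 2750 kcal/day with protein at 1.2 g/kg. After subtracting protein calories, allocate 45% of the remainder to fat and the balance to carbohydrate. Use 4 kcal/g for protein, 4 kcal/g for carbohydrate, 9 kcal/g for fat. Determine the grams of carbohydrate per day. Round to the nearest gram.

Protein = 1.2 × 112 = 134.4 g → 134.4 × 4 = 537.6 kcal.
Non-protein calories = 2750 − 537.6 = 2212.4 kcal.
Fat: 45% × 2212.4 = 995.58 kcal; carbohydrate: 1216.82 kcal.
Carbohydrate: 1216.82 kcal ÷ 4 kcal/g = 304.205 g.

304 g/day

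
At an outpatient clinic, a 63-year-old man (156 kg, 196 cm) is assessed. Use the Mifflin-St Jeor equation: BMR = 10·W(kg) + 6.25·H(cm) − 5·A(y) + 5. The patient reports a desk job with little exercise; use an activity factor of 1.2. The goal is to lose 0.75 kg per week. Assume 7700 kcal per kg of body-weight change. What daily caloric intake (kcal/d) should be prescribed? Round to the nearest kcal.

Mifflin-St Jeor (male): BMR = 10(156) + 6.25(196) − 5(63) + 5 = 1560 + 1225 − 315 + 5 = 2475 kcal/day.
TEE = 2475 × 1.2 = 2970 kcal/day.
Required daily deficit = 0.75 × 7700 ÷ 7 = 825 kcal/day.
Target intake = 2970 − 825 = 2145 kcal/day.

2145 kcal/d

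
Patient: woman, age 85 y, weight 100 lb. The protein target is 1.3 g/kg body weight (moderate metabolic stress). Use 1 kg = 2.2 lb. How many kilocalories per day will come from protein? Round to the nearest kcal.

Weight in kg = 100 ÷ 2.2 = 45.4545 kg.
Protein = 1.3 g/kg × 45.4545 kg = 59.0909 g/day.
Protein energy = 59.0909 g × 4 kcal/g = 236.3636 kcal/day.

236 kcal/day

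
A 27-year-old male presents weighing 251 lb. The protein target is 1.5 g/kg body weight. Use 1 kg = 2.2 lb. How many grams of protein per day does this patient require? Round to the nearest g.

Weight in kg = 251 ÷ 2.2 = 114.0909 kg.
Protein = 1.5 g/kg × 114.0909 kg = 171.1364 g/day.

171 g/day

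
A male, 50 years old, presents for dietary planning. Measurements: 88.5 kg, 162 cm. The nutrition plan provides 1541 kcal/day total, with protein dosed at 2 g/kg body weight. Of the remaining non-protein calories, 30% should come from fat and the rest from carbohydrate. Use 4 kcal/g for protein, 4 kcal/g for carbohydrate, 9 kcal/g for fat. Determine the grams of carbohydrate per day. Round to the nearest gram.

Protein = 2 × 88.5 = 177 g → 177 × 4 = 708 kcal.
Non-protein calories = 1541 − 708 = 833 kcal.
Fat: 30% × 833 = 249.9 kcal; carbohydrate: 583.1 kcal.
Carbohydrate: 583.1 kcal ÷ 4 kcal/g = 145.775 g.

146 g/day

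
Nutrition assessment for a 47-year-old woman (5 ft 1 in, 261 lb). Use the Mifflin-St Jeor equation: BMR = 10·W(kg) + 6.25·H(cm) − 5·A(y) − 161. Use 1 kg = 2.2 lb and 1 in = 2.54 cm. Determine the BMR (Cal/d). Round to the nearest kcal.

1759 Cal/d

Convert to metric: weight = 261 ÷ 2.2 = 118.6364 kg; height = (5×12 + 1) × 2.54 = 61 × 2.54 = 154.94 cm.
Mifflin-St Jeor (female): BMR = 10(118.6364) + 6.25(154.94) − 5(47) − 161 = 1186.3636 + 968.375 − 235 − 161 = 1758.7386 kcal/day.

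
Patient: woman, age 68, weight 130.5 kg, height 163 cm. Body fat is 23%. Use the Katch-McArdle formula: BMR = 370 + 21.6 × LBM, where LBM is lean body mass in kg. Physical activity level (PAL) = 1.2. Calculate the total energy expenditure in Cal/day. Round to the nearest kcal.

3049 Cal/day

LBM = 130.5 × (1 − 0.23) = 100.485 kg. Katch-McArdle: BMR = 370 + 21.6 × 100.485 = 2540.476 kcal/day.
TEE = BMR × activity factor = 2540.476 × 1.2 = 3048.5712 kcal/day.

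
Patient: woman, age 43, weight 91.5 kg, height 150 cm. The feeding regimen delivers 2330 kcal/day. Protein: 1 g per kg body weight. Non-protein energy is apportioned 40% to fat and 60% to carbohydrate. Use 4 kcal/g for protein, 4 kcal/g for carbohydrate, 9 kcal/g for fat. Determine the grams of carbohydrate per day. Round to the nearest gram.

Protein = 1 × 91.5 = 91.5 g → 91.5 × 4 = 366 kcal.
Non-protein calories = 2330 − 366 = 1964 kcal.
Fat: 40% × 1964 = 785.6 kcal; carbohydrate: 1178.4 kcal.
Carbohydrate: 1178.4 kcal ÷ 4 kcal/g = 294.6 g.

295 g/day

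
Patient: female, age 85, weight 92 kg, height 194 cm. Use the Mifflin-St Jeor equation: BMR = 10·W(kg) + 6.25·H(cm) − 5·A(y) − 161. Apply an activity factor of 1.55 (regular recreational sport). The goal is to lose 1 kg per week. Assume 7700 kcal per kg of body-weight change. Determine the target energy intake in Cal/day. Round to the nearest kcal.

Mifflin-St Jeor (female): BMR = 10(92) + 6.25(194) − 5(85) − 161 = 920 + 1212.5 − 425 − 161 = 1546.5 kcal/day.
TEE = 1546.5 × 1.55 = 2397.075 kcal/day.
Required daily deficit = 1 × 7700 ÷ 7 = 1100 kcal/day.
Target intake = 2397.075 − 1100 = 1297.075 kcal/day.

1297 Cal/day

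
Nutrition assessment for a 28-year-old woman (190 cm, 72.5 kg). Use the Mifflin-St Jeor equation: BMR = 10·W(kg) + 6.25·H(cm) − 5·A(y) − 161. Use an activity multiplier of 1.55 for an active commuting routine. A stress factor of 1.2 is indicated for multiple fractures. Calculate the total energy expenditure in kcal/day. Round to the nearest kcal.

2997 kcal/day

Mifflin-St Jeor (female): BMR = 10(72.5) + 6.25(190) − 5(28) − 161 = 725 + 1187.5 − 140 − 161 = 1611.5 kcal/day.
TEE = BMR × activity factor = 1611.5 × 1.55 = 2497.825 kcal/day.
Apply stress factor: 2497.825 × 1.2 = 2997.39 kcal/day.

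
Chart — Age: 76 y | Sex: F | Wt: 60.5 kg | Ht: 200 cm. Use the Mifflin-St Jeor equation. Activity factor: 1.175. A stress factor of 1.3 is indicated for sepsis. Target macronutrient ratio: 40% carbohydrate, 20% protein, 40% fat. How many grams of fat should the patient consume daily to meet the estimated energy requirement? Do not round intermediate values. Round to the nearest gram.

Mifflin-St Jeor (female): BMR = 10(60.5) + 6.25(200) − 5(76) − 161 = 605 + 1250 − 380 − 161 = 1314 kcal/day.
TEE = 1314 × 1.175 = 1543.95 kcal/day.
With stress factor 1.3: 1543.95 × 1.3 = 2007.135 kcal/day.
Fat energy = 40% × 2007.135 = 802.854 kcal.
Fat = 802.854 ÷ 9 kcal/g = 89.206 g.

89 g/day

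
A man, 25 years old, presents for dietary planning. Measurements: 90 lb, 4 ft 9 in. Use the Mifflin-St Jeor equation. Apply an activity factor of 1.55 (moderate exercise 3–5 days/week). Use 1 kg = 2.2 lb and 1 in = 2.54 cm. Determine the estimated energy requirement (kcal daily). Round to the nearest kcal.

1851 kcal daily

Convert to metric: weight = 90 ÷ 2.2 = 40.9091 kg; height = (4×12 + 9) × 2.54 = 57 × 2.54 = 144.78 cm.
Mifflin-St Jeor (male): BMR = 10(40.9091) + 6.25(144.78) − 5(25) + 5 = 409.0909 + 904.875 − 125 + 5 = 1193.9659 kcal/day.
TEE = BMR × activity factor = 1193.9659 × 1.55 = 1850.6472 kcal/day.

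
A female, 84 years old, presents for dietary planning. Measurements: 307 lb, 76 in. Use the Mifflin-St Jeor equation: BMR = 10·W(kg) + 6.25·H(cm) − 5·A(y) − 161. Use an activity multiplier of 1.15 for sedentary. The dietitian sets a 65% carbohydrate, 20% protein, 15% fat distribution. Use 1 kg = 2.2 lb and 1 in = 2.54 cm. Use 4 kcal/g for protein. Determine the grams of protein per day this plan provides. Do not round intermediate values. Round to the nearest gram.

116 g/day

Convert to metric: weight = 307 ÷ 2.2 = 139.5455 kg; height = 76 × 2.54 = 193.04 cm.
Mifflin-St Jeor (female): BMR = 10(139.5455) + 6.25(193.04) − 5(84) − 161 = 1395.4545 + 1206.5 − 420 − 161 = 2020.9545 kcal/day.
TEE = 2020.9545 × 1.15 = 2324.0977 kcal/day.
Protein energy = 20% × 2324.0977 = 464.8195 kcal.
Protein = 464.8195 ÷ 4 kcal/g = 116.2049 g.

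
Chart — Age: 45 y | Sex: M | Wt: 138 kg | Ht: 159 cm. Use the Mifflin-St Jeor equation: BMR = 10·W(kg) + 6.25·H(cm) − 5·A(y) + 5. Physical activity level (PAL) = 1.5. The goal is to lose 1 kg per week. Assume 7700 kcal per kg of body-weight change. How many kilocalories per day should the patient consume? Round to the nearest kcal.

Mifflin-St Jeor (male): BMR = 10(138) + 6.25(159) − 5(45) + 5 = 1380 + 993.75 − 225 + 5 = 2153.75 kcal/day.
TEE = 2153.75 × 1.5 = 3230.625 kcal/day.
Required daily deficit = 1 × 7700 ÷ 7 = 1100 kcal/day.
Target intake = 3230.625 − 1100 = 2130.625 kcal/day.

2131 kilocalories per day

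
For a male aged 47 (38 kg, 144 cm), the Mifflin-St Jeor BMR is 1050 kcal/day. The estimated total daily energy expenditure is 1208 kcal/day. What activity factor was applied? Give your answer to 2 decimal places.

1.15

Activity factor = TEE ÷ BMR = 1208 ÷ 1050 = 1.15.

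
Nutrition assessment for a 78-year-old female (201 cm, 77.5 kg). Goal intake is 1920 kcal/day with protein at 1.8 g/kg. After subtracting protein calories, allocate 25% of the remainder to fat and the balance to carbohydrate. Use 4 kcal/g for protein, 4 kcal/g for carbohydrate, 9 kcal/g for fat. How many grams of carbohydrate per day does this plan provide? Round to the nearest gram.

255 g/day

Protein = 1.8 × 77.5 = 139.5 g → 139.5 × 4 = 558 kcal.
Non-protein calories = 1920 − 558 = 1362 kcal.
Fat: 25% × 1362 = 340.5 kcal; carbohydrate: 1021.5 kcal.
Carbohydrate: 1021.5 kcal ÷ 4 kcal/g = 255.375 g.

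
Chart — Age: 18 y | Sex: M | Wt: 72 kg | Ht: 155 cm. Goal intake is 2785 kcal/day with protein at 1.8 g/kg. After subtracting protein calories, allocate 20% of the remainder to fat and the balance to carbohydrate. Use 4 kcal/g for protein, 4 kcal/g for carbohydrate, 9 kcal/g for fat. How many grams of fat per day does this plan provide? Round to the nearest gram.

50 g/day

Protein = 1.8 × 72 = 129.6 g → 129.6 × 4 = 518.4 kcal.
Non-protein calories = 2785 − 518.4 = 2266.6 kcal.
Fat: 20% × 2266.6 = 453.32 kcal; carbohydrate: 1813.28 kcal.
Fat: 453.32 kcal ÷ 9 kcal/g = 50.3689 g.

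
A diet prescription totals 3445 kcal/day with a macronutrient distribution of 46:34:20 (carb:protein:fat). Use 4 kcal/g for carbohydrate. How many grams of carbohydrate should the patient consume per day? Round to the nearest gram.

396 g/day

Carbohydrate energy = 46% × 3445 = 1584.7 kcal.
At 4 kcal/g: 1584.7 ÷ 4 = 396.175 g.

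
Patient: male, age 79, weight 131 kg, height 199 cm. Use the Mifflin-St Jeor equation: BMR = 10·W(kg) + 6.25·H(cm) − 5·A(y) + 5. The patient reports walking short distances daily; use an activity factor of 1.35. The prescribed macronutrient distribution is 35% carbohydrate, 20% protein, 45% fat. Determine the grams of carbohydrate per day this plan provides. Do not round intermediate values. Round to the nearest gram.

256 g/day

Mifflin-St Jeor (male): BMR = 10(131) + 6.25(199) − 5(79) + 5 = 1310 + 1243.75 − 395 + 5 = 2163.75 kcal/day.
TEE = 2163.75 × 1.35 = 2921.0625 kcal/day.
Carbohydrate energy = 35% × 2921.0625 = 1022.3719 kcal.
Carbohydrate = 1022.3719 ÷ 4 kcal/g = 255.593 g.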